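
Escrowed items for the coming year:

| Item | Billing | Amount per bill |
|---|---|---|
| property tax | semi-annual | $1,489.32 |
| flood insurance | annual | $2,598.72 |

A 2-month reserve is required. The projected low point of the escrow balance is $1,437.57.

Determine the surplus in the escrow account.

Property tax = $1,489.32 × 2 = $2,978.64 per year
Flood insurance = $2,598.72 per year
Yearly total = $2,978.64 + $2,598.72 = $5,577.36
Base monthly escrow = $5,577.36 ÷ 12 = $464.78
Required cushion = 2 × $464.78 = $929.56
Excess over cushion: $1,437.57 − $929.56 = $508.01

$508.01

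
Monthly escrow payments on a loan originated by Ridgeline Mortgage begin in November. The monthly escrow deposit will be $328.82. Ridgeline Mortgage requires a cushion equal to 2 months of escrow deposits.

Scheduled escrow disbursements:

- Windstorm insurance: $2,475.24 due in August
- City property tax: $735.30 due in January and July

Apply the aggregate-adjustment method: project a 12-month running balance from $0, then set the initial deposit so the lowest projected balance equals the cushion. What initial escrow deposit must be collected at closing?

Cushion = 2 × $328.82 = $657.64
Trial balance (start $0, +$328.82 each month, − disbursements):
  Nov: +$328.82 → $328.82
  Dec: +$328.82 → $657.64
  Jan: +$328.82 − $735.30 → $251.16
  Feb: +$328.82 → $579.98
  Mar: +$328.82 → $908.80
  Apr: +$328.82 → $1,237.62
  May: +$328.82 → $1,566.44
  Jun: +$328.82 → $1,895.26
  Jul: +$328.82 − $735.30 → $1,488.78
  Aug: +$328.82 − $2,475.24 → -$657.64
  Sep: +$328.82 → -$328.82
  Oct: +$328.82 → $0.00
Lowest trial balance = -$657.64 (Aug)
Initial deposit = cushion − low point = $657.64 − (-$657.64) = $1,315.28

$1,315.28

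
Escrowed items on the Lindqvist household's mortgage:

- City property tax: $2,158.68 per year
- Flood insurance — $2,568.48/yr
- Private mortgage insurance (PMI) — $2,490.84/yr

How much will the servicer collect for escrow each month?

City property tax: $2,158.68
Flood insurance: $2,568.48
Private mortgage insurance (PMI): $2,490.84
Total annual escrow = $7,218.00
Monthly escrow = $7,218.00 / 12 = $601.50

$601.50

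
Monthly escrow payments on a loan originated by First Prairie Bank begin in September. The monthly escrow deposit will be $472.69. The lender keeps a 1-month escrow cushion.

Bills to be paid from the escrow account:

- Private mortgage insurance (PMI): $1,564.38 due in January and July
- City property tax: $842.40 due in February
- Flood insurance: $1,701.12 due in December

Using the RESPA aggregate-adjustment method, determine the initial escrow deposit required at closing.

Cushion = 1 × $472.69 = $472.69
Trial balance (start $0, +$472.69 each month, − disbursements):
  Sep: +$472.69 → $472.69
  Oct: +$472.69 → $945.38
  Nov: +$472.69 → $1,418.07
  Dec: +$472.69 − $1,701.12 → $189.64
  Jan: +$472.69 − $1,564.38 → -$902.05
  Feb: +$472.69 − $842.40 → -$1,271.76
  Mar: +$472.69 → -$799.07
  Apr: +$472.69 → -$326.38
  May: +$472.69 → $146.31
  Jun: +$472.69 → $619.00
  Jul: +$472.69 − $1,564.38 → -$472.69
  Aug: +$472.69 → $0.00
Lowest trial balance = -$1,271.76 (Feb)
Initial deposit = cushion − low point = $472.69 − (-$1,271.76) = $1,744.45

$1,744.45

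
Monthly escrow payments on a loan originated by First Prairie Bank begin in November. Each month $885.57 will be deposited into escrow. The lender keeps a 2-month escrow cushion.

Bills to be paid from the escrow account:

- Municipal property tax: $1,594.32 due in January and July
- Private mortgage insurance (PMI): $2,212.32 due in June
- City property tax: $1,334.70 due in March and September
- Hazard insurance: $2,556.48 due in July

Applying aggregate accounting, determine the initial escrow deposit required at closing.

Cushion = 2 × $885.57 = $1,771.14
Trial balance (start $0, +$885.57 each month, − disbursements):
  Nov: +$885.57 → $885.57
  Dec: +$885.57 → $1,771.14
  Jan: +$885.57 − $1,594.32 → $1,062.39
  Feb: +$885.57 → $1,947.96
  Mar: +$885.57 − $1,334.70 → $1,498.83
  Apr: +$885.57 → $2,384.40
  May: +$885.57 → $3,269.97
  Jun: +$885.57 − $2,212.32 → $1,943.22
  Jul: +$885.57 − $4,150.80 → -$1,322.01
  Aug: +$885.57 → -$436.44
  Sep: +$885.57 − $1,334.70 → -$885.57
  Oct: +$885.57 → $0.00
Lowest trial balance = -$1,322.01 (Jul)
Initial deposit = cushion − low point = $1,771.14 − (-$1,322.01) = $3,093.15

$3,093.15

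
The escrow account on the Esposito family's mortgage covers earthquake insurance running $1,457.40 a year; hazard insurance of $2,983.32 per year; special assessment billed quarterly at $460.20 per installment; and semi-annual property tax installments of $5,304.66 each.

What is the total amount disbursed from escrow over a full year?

Earthquake insurance: $1,457.40
Hazard insurance: $2,983.32
Special assessment: $460.20 × 4 = $1,840.80
Property tax: $5,304.66 × 2 = $10,609.32
Annual escrow total = $1,457.40 + $2,983.32 + $1,840.80 + $10,609.32 = $16,890.84

$16,890.84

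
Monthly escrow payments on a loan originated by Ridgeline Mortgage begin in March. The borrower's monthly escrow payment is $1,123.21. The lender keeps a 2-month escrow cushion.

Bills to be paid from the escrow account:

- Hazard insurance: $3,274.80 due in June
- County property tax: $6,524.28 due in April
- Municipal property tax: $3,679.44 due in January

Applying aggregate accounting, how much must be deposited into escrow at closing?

Cushion = 2 × $1,123.21 = $2,246.42
Trial balance (start $0, +$1,123.21 each month, − disbursements):
  Mar: +$1,123.21 → $1,123.21
  Apr: +$1,123.21 − $6,524.28 → -$4,277.86
  May: +$1,123.21 → -$3,154.65
  Jun: +$1,123.21 − $3,274.80 → -$5,306.24
  Jul: +$1,123.21 → -$4,183.03
  Aug: +$1,123.21 → -$3,059.82
  Sep: +$1,123.21 → -$1,936.61
  Oct: +$1,123.21 → -$813.40
  Nov: +$1,123.21 → $309.81
  Dec: +$1,123.21 → $1,433.02
  Jan: +$1,123.21 − $3,679.44 → -$1,123.21
  Feb: +$1,123.21 → $0.00
Lowest trial balance = -$5,306.24 (Jun)
Initial deposit = cushion − low point = $2,246.42 − (-$5,306.24) = $7,552.66

$7,552.66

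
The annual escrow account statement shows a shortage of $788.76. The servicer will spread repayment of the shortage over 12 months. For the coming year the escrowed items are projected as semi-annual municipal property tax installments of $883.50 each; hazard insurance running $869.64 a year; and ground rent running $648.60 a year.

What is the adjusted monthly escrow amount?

$339.50

Municipal property tax: $883.50 × 2 = $1,767.00
Hazard insurance: $869.64
Ground rent: $648.60
Combined annual = $3,285.24
Monthly = $3,285.24 / 12 = $273.77
Monthly shortage recovery: $788.76 ÷ 12 = $65.73
Adjusted monthly = $273.77 + $65.73 = $339.50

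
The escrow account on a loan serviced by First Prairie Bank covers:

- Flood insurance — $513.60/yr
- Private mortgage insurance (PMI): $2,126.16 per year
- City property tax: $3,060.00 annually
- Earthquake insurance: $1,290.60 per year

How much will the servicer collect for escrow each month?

Flood insurance: $513.60
Private mortgage insurance (PMI): $2,126.16
City property tax: $3,060.00
Earthquake insurance: $1,290.60
Annual escrow total = $513.60 + $2,126.16 + $3,060.00 + $1,290.60 = $6,990.36
Monthly = $6,990.36 / 12 = $582.53

$582.53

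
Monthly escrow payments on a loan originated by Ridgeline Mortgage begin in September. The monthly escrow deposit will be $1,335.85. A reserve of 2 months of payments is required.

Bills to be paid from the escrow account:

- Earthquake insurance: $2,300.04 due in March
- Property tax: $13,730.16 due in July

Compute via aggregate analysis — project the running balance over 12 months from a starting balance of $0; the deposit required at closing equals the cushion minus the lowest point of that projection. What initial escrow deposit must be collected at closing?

Cushion = 2 × $1,335.85 = $2,671.70
Trial balance (start $0, +$1,335.85 each month, − disbursements):
  Sep: +$1,335.85 → $1,335.85
  Oct: +$1,335.85 → $2,671.70
  Nov: +$1,335.85 → $4,007.55
  Dec: +$1,335.85 → $5,343.40
  Jan: +$1,335.85 → $6,679.25
  Feb: +$1,335.85 → $8,015.10
  Mar: +$1,335.85 − $2,300.04 → $7,050.91
  Apr: +$1,335.85 → $8,386.76
  May: +$1,335.85 → $9,722.61
  Jun: +$1,335.85 → $11,058.46
  Jul: +$1,335.85 − $13,730.16 → -$1,335.85
  Aug: +$1,335.85 → $0.00
Lowest trial balance = -$1,335.85 (Jul)
Initial deposit = cushion − low point = $2,671.70 − (-$1,335.85) = $4,007.55

$4,007.55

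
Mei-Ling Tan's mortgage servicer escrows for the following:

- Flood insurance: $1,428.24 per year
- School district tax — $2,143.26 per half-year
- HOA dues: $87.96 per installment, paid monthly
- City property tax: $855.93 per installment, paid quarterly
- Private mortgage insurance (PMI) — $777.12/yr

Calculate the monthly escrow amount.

$914.26

Flood insurance: $1,428.24 annually
School district tax: $2,143.26 × 2 = $4,286.52 annually
HOA dues: $87.96 × 12 = $1,055.52 annually
City property tax: $855.93 × 4 = $3,423.72 annually
Private mortgage insurance (PMI): $777.12 annually
Total annual escrow = $1,428.24 + $4,286.52 + $1,055.52 + $3,423.72 + $777.12 = $10,971.12
Monthly = $10,971.12 ÷ 12 = $914.26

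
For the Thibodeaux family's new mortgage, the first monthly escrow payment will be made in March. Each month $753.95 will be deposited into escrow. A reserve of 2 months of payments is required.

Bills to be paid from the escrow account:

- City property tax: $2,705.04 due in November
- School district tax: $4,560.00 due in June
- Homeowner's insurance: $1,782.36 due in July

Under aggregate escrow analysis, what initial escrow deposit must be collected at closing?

$4,080.51

Cushion = 2 × $753.95 = $1,507.90
Trial balance (start $0, +$753.95 each month, − disbursements):
  Mar: +$753.95 → $753.95
  Apr: +$753.95 → $1,507.90
  May: +$753.95 → $2,261.85
  Jun: +$753.95 − $4,560.00 → -$1,544.20
  Jul: +$753.95 − $1,782.36 → -$2,572.61
  Aug: +$753.95 → -$1,818.66
  Sep: +$753.95 → -$1,064.71
  Oct: +$753.95 → -$310.76
  Nov: +$753.95 − $2,705.04 → -$2,261.85
  Dec: +$753.95 → -$1,507.90
  Jan: +$753.95 → -$753.95
  Feb: +$753.95 → $0.00
Lowest trial balance = -$2,572.61 (Jul)
Initial deposit = cushion − low point = $1,507.90 − (-$2,572.61) = $4,080.51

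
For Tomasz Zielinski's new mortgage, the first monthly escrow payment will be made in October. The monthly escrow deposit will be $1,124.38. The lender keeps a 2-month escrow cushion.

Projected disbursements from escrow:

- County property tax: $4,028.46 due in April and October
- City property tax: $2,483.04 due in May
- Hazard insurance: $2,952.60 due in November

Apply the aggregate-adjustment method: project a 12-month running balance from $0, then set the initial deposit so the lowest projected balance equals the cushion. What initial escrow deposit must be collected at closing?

Cushion = 2 × $1,124.38 = $2,248.76
Trial balance (start $0, +$1,124.38 each month, − disbursements):
  Oct: +$1,124.38 − $4,028.46 → -$2,904.08
  Nov: +$1,124.38 − $2,952.60 → -$4,732.30
  Dec: +$1,124.38 → -$3,607.92
  Jan: +$1,124.38 → -$2,483.54
  Feb: +$1,124.38 → -$1,359.16
  Mar: +$1,124.38 → -$234.78
  Apr: +$1,124.38 − $4,028.46 → -$3,138.86
  May: +$1,124.38 − $2,483.04 → -$4,497.52
  Jun: +$1,124.38 → -$3,373.14
  Jul: +$1,124.38 → -$2,248.76
  Aug: +$1,124.38 → -$1,124.38
  Sep: +$1,124.38 → $0.00
Lowest trial balance = -$4,732.30 (Nov)
Initial deposit = cushion − low point = $2,248.76 − (-$4,732.30) = $6,981.06

$6,981.06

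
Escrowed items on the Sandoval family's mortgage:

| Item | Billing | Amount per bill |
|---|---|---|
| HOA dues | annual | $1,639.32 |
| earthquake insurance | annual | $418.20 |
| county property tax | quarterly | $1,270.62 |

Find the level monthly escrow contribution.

HOA dues = $1,639.32/yr
Earthquake insurance = $418.20/yr
County property tax = $1,270.62 × 4 = $5,082.48/yr
Combined annual = $1,639.32 + $418.20 + $5,082.48 = $7,140.00
Per month = $7,140.00 ÷ 12 = $595.00

$595.00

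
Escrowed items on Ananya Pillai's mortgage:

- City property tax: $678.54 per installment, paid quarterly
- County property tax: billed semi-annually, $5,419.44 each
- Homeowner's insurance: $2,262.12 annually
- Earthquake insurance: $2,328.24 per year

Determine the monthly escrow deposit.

$1,511.95

City property tax = $678.54 × 4 = $2,714.16
County property tax = $5,419.44 × 2 = $10,838.88
Homeowner's insurance = $2,262.12
Earthquake insurance = $2,328.24
Yearly total = $2,714.16 + $10,838.88 + $2,262.12 + $2,328.24 = $18,143.40
Monthly = $18,143.40 / 12 = $1,511.95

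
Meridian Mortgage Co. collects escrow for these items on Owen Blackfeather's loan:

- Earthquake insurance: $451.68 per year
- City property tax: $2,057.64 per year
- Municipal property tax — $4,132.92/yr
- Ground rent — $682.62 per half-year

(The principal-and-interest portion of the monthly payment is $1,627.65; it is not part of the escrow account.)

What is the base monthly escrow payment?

$667.29

Earthquake insurance = $451.68 per year
City property tax = $2,057.64 per year
Municipal property tax = $4,132.92 per year
Ground rent = $682.62 × 2 = $1,365.24 per year
Combined annual = $8,007.48
Base monthly escrow = $8,007.48 ÷ 12 = $667.29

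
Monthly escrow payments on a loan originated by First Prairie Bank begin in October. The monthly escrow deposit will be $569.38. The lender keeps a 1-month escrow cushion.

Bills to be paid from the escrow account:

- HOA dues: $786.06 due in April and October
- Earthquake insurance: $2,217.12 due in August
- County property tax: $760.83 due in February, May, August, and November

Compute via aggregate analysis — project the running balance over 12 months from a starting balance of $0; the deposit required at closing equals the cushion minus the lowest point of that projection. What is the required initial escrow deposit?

Cushion = 1 × $569.38 = $569.38
Trial balance (start $0, +$569.38 each month, − disbursements):
  Oct: +$569.38 − $786.06 → -$216.68
  Nov: +$569.38 − $760.83 → -$408.13
  Dec: +$569.38 → $161.25
  Jan: +$569.38 → $730.63
  Feb: +$569.38 − $760.83 → $539.18
  Mar: +$569.38 → $1,108.56
  Apr: +$569.38 − $786.06 → $891.88
  May: +$569.38 − $760.83 → $700.43
  Jun: +$569.38 → $1,269.81
  Jul: +$569.38 → $1,839.19
  Aug: +$569.38 − $2,977.95 → -$569.38
  Sep: +$569.38 → $0.00
Lowest trial balance = -$569.38 (Aug)
Initial deposit = cushion − low point = $569.38 − (-$569.38) = $1,138.76

$1,138.76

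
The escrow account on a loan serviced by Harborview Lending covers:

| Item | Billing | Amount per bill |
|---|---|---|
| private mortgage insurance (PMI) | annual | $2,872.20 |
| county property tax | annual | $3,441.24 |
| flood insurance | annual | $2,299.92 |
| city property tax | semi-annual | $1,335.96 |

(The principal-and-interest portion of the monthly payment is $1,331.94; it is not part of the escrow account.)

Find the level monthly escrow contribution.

$940.44

Private mortgage insurance (PMI) — $2,872.20
County property tax — $3,441.24
Flood insurance — $2,299.92
City property tax — $1,335.96 × 2 = $2,671.92
Yearly total = $2,872.20 + $3,441.24 + $2,299.92 + $2,671.92 = $11,285.28
Base monthly escrow = $11,285.28 / 12 = $940.44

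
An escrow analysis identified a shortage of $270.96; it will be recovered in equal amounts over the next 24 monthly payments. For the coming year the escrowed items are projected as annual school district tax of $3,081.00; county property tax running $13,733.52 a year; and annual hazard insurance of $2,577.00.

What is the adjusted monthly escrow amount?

$1,627.25

School district tax: $3,081.00 annually
County property tax: $13,733.52 annually
Hazard insurance: $2,577.00 annually
Yearly total = $3,081.00 + $13,733.52 + $2,577.00 = $19,391.52
Per month = $19,391.52 ÷ 12 = $1,615.96
Shortage per month = $270.96 / 24 = $11.29
New monthly escrow = $1,615.96 + $11.29 = $1,627.25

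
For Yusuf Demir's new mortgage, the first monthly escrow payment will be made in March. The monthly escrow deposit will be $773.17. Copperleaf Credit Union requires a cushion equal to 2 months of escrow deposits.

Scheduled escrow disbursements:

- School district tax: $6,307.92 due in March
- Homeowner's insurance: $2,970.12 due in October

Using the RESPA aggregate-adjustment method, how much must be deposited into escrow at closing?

Cushion = 2 × $773.17 = $1,546.34
Trial balance (start $0, +$773.17 each month, − disbursements):
  Mar: +$773.17 − $6,307.92 → -$5,534.75
  Apr: +$773.17 → -$4,761.58
  May: +$773.17 → -$3,988.41
  Jun: +$773.17 → -$3,215.24
  Jul: +$773.17 → -$2,442.07
  Aug: +$773.17 → -$1,668.90
  Sep: +$773.17 → -$895.73
  Oct: +$773.17 − $2,970.12 → -$3,092.68
  Nov: +$773.17 → -$2,319.51
  Dec: +$773.17 → -$1,546.34
  Jan: +$773.17 → -$773.17
  Feb: +$773.17 → $0.00
Lowest trial balance = -$5,534.75 (Mar)
Initial deposit = cushion − low point = $1,546.34 − (-$5,534.75) = $7,081.09

$7,081.09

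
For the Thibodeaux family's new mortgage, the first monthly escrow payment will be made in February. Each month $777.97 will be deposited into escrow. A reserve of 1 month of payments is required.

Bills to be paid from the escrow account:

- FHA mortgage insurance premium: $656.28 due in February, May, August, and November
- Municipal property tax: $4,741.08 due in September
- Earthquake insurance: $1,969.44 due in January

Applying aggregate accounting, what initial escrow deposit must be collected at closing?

Cushion = 1 × $777.97 = $777.97
Trial balance (start $0, +$777.97 each month, − disbursements):
  Feb: +$777.97 − $656.28 → $121.69
  Mar: +$777.97 → $899.66
  Apr: +$777.97 → $1,677.63
  May: +$777.97 − $656.28 → $1,799.32
  Jun: +$777.97 → $2,577.29
  Jul: +$777.97 → $3,355.26
  Aug: +$777.97 − $656.28 → $3,476.95
  Sep: +$777.97 − $4,741.08 → -$486.16
  Oct: +$777.97 → $291.81
  Nov: +$777.97 − $656.28 → $413.50
  Dec: +$777.97 → $1,191.47
  Jan: +$777.97 − $1,969.44 → $0.00
Lowest trial balance = -$486.16 (Sep)
Initial deposit = cushion − low point = $777.97 − (-$486.16) = $1,264.13

$1,264.13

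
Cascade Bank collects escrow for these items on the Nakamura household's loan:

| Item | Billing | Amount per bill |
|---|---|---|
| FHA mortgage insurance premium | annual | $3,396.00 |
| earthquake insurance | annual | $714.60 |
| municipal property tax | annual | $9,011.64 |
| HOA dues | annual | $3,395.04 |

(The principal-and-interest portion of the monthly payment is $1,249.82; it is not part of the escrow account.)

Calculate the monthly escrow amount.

FHA mortgage insurance premium = $3,396.00 per year
Earthquake insurance = $714.60 per year
Municipal property tax = $9,011.64 per year
HOA dues = $3,395.04 per year
Total per year = $3,396.00 + $714.60 + $9,011.64 + $3,395.04 = $16,517.28
Base monthly escrow = $16,517.28 / 12 = $1,376.44

$1,376.44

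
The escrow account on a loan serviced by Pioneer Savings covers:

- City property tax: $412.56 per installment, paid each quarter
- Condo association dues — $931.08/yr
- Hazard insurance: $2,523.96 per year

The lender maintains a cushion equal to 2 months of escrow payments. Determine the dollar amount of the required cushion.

$850.88

City property tax: $412.56 × 4 = $1,650.24
Condo association dues: $931.08
Hazard insurance: $2,523.96
Yearly total = $5,105.28
Base monthly escrow = $5,105.28 / 12 = $425.44
Required cushion = 2 × $425.44 = $850.88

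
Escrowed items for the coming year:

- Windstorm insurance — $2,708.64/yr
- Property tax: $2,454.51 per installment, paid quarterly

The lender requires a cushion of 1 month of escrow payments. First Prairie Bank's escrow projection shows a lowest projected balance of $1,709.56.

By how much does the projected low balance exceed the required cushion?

Windstorm insurance = $2,708.64
Property tax = $2,454.51 × 4 = $9,818.04
Total annual escrow = $12,526.68
Per month = $12,526.68 / 12 = $1,043.89
Required cushion = 1 × $1,043.89 = $1,043.89
Excess over cushion: $1,709.56 − $1,043.89 = $665.67

$665.67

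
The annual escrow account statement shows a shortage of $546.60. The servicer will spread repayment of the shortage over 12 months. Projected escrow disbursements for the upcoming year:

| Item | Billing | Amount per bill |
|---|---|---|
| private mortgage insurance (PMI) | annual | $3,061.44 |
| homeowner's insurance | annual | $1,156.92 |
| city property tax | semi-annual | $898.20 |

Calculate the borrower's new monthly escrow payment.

$546.78

Private mortgage insurance (PMI) = $3,061.44 per year
Homeowner's insurance = $1,156.92 per year
City property tax = $898.20 × 2 = $1,796.40 per year
Total annual escrow = $3,061.44 + $1,156.92 + $1,796.40 = $6,014.76
Monthly = $6,014.76 ÷ 12 = $501.23
Shortage per month = $546.60 ÷ 12 = $45.55
New monthly escrow = $501.23 + $45.55 = $546.78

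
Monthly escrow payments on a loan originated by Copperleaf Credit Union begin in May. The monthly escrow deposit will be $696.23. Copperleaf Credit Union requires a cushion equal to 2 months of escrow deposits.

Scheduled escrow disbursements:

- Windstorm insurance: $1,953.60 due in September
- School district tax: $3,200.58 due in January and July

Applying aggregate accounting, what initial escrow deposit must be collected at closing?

$3,481.15

Cushion = 2 × $696.23 = $1,392.46
Trial balance (start $0, +$696.23 each month, − disbursements):
  May: +$696.23 → $696.23
  Jun: +$696.23 → $1,392.46
  Jul: +$696.23 − $3,200.58 → -$1,111.89
  Aug: +$696.23 → -$415.66
  Sep: +$696.23 − $1,953.60 → -$1,673.03
  Oct: +$696.23 → -$976.80
  Nov: +$696.23 → -$280.57
  Dec: +$696.23 → $415.66
  Jan: +$696.23 − $3,200.58 → -$2,088.69
  Feb: +$696.23 → -$1,392.46
  Mar: +$696.23 → -$696.23
  Apr: +$696.23 → $0.00
Lowest trial balance = -$2,088.69 (Jan)
Initial deposit = cushion − low point = $1,392.46 − (-$2,088.69) = $3,481.15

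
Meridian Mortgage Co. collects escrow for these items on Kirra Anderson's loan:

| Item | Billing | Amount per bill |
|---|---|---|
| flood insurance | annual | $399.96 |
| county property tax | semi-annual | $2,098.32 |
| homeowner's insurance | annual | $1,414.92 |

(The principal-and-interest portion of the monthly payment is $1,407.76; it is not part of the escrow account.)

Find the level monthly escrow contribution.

Flood insurance: $399.96/yr
County property tax: $2,098.32 × 2 = $4,196.64/yr
Homeowner's insurance: $1,414.92/yr
Annual escrow total = $399.96 + $4,196.64 + $1,414.92 = $6,011.52
Base monthly escrow = $6,011.52 / 12 = $500.96

$500.96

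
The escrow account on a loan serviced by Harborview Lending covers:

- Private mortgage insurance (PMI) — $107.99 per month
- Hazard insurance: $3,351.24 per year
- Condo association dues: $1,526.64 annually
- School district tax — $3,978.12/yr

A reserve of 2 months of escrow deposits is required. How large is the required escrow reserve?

Private mortgage insurance (PMI): $107.99 × 12 = $1,295.88
Hazard insurance: $3,351.24
Condo association dues: $1,526.64
School district tax: $3,978.12
Combined annual = $1,295.88 + $3,351.24 + $1,526.64 + $3,978.12 = $10,151.88
Monthly escrow = $10,151.88 ÷ 12 = $845.99
Cushion = 2 × $845.99 = $1,691.98

$1,691.98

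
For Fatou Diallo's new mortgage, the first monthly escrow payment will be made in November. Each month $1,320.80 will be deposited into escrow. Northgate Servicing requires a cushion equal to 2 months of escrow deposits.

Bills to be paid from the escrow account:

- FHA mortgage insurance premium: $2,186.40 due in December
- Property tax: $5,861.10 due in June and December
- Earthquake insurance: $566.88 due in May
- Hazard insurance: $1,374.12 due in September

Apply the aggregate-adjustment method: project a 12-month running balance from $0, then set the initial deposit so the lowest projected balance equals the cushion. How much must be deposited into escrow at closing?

Cushion = 2 × $1,320.80 = $2,641.60
Trial balance (start $0, +$1,320.80 each month, − disbursements):
  Nov: +$1,320.80 → $1,320.80
  Dec: +$1,320.80 − $8,047.50 → -$5,405.90
  Jan: +$1,320.80 → -$4,085.10
  Feb: +$1,320.80 → -$2,764.30
  Mar: +$1,320.80 → -$1,443.50
  Apr: +$1,320.80 → -$122.70
  May: +$1,320.80 − $566.88 → $631.22
  Jun: +$1,320.80 − $5,861.10 → -$3,909.08
  Jul: +$1,320.80 → -$2,588.28
  Aug: +$1,320.80 → -$1,267.48
  Sep: +$1,320.80 − $1,374.12 → -$1,320.80
  Oct: +$1,320.80 → $0.00
Lowest trial balance = -$5,405.90 (Dec)
Initial deposit = cushion − low point = $2,641.60 − (-$5,405.90) = $8,047.50

$8,047.50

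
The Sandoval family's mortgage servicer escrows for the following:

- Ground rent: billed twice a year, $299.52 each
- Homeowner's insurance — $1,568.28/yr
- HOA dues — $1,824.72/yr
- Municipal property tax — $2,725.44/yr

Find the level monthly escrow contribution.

Ground rent = $299.52 × 2 = $599.04 per year
Homeowner's insurance = $1,568.28 per year
HOA dues = $1,824.72 per year
Municipal property tax = $2,725.44 per year
Total per year = $599.04 + $1,568.28 + $1,824.72 + $2,725.44 = $6,717.48
Base monthly escrow = $6,717.48 ÷ 12 = $559.79

$559.79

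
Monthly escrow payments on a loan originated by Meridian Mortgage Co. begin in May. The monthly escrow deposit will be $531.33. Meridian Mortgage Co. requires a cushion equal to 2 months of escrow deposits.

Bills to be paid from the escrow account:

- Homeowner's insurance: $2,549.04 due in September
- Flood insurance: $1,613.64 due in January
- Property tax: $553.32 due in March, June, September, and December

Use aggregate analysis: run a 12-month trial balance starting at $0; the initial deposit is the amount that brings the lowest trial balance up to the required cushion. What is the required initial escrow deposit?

Cushion = 2 × $531.33 = $1,062.66
Trial balance (start $0, +$531.33 each month, − disbursements):
  May: +$531.33 → $531.33
  Jun: +$531.33 − $553.32 → $509.34
  Jul: +$531.33 → $1,040.67
  Aug: +$531.33 → $1,572.00
  Sep: +$531.33 − $3,102.36 → -$999.03
  Oct: +$531.33 → -$467.70
  Nov: +$531.33 → $63.63
  Dec: +$531.33 − $553.32 → $41.64
  Jan: +$531.33 − $1,613.64 → -$1,040.67
  Feb: +$531.33 → -$509.34
  Mar: +$531.33 − $553.32 → -$531.33
  Apr: +$531.33 → $0.00
Lowest trial balance = -$1,040.67 (Jan)
Initial deposit = cushion − low point = $1,062.66 − (-$1,040.67) = $2,103.33

$2,103.33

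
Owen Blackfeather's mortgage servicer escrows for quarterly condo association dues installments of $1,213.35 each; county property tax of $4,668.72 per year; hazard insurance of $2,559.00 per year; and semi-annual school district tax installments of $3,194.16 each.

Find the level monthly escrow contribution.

Condo association dues = $1,213.35 × 4 = $4,853.40/yr
County property tax = $4,668.72/yr
Hazard insurance = $2,559.00/yr
School district tax = $3,194.16 × 2 = $6,388.32/yr
Combined annual = $4,853.40 + $4,668.72 + $2,559.00 + $6,388.32 = $18,469.44
Monthly escrow = $18,469.44 / 12 = $1,539.12

$1,539.12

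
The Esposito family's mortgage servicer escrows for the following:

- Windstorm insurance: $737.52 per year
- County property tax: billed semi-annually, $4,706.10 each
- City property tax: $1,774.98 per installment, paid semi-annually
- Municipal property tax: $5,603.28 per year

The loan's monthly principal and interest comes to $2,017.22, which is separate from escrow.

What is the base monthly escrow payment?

Windstorm insurance: $737.52 per year
County property tax: $4,706.10 × 2 = $9,412.20 per year
City property tax: $1,774.98 × 2 = $3,549.96 per year
Municipal property tax: $5,603.28 per year
Total per year = $19,302.96
Monthly = $19,302.96 / 12 = $1,608.58

$1,608.58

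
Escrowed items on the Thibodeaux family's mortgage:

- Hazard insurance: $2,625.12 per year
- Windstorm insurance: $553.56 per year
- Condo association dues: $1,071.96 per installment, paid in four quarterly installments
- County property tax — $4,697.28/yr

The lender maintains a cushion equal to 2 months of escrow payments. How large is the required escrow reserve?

$2,027.30

Hazard insurance: $2,625.12/yr
Windstorm insurance: $553.56/yr
Condo association dues: $1,071.96 × 4 = $4,287.84/yr
County property tax: $4,697.28/yr
Annual escrow total = $12,163.80
Monthly = $12,163.80 / 12 = $1,013.65
Cushion = 2 × $1,013.65 = $2,027.30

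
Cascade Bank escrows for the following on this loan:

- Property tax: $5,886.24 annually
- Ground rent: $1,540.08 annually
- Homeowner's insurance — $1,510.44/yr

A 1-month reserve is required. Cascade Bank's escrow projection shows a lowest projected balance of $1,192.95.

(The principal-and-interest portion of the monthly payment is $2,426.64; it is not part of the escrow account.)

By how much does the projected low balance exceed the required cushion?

Property tax = $5,886.24 per year
Ground rent = $1,540.08 per year
Homeowner's insurance = $1,510.44 per year
Total per year = $5,886.24 + $1,540.08 + $1,510.44 = $8,936.76
Base monthly escrow = $8,936.76 / 12 = $744.73
Required cushion = 1 × $744.73 = $744.73
Excess over cushion: $1,192.95 − $744.73 = $448.22

$448.22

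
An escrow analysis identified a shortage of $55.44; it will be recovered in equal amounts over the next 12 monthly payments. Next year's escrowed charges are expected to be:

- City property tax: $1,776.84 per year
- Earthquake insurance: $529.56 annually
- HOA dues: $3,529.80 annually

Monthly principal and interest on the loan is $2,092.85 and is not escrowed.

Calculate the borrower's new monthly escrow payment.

$490.97

City property tax = $1,776.84 annually
Earthquake insurance = $529.56 annually
HOA dues = $3,529.80 annually
Yearly total = $1,776.84 + $529.56 + $3,529.80 = $5,836.20
Monthly = $5,836.20 / 12 = $486.35
Monthly shortage recovery: $55.44 / 12 = $4.62
Adjusted monthly = $486.35 + $4.62 = $490.97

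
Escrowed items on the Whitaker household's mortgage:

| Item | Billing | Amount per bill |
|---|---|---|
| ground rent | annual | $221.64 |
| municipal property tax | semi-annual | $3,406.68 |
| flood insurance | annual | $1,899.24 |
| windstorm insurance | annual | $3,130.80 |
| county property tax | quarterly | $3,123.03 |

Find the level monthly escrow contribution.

$2,046.43

Ground rent = $221.64 annually
Municipal property tax = $3,406.68 × 2 = $6,813.36 annually
Flood insurance = $1,899.24 annually
Windstorm insurance = $3,130.80 annually
County property tax = $3,123.03 × 4 = $12,492.12 annually
Total per year = $24,557.16
Per month = $24,557.16 ÷ 12 = $2,046.43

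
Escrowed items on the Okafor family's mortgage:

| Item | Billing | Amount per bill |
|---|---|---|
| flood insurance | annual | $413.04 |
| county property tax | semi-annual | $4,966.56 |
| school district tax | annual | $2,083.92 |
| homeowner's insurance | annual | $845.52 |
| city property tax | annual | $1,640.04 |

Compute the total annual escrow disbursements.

Flood insurance = $413.04
County property tax = $4,966.56 × 2 = $9,933.12
School district tax = $2,083.92
Homeowner's insurance = $845.52
City property tax = $1,640.04
Annual escrow total = $413.04 + $9,933.12 + $2,083.92 + $845.52 + $1,640.04 = $14,915.64

$14,915.64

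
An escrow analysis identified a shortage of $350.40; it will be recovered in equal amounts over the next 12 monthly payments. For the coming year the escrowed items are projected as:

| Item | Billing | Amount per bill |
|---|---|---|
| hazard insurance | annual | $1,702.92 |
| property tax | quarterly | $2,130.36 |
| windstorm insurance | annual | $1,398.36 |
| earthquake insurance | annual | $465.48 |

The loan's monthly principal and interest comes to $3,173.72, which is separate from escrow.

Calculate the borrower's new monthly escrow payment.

Hazard insurance = $1,702.92 per year
Property tax = $2,130.36 × 4 = $8,521.44 per year
Windstorm insurance = $1,398.36 per year
Earthquake insurance = $465.48 per year
Annual escrow total = $12,088.20
Monthly = $12,088.20 / 12 = $1,007.35
Shortage spread = $350.40 / 12 = $29.20/mo
Adjusted monthly = $1,007.35 + $29.20 = $1,036.55

$1,036.55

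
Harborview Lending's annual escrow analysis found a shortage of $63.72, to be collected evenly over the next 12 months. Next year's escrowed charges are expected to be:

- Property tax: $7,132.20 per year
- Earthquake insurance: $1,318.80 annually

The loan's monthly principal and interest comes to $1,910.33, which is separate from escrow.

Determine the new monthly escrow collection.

Property tax = $7,132.20 per year
Earthquake insurance = $1,318.80 per year
Combined annual = $8,451.00
Monthly = $8,451.00 ÷ 12 = $704.25
Monthly shortage recovery: $63.72 / 12 = $5.31
Adjusted monthly = $704.25 + $5.31 = $709.56

$709.56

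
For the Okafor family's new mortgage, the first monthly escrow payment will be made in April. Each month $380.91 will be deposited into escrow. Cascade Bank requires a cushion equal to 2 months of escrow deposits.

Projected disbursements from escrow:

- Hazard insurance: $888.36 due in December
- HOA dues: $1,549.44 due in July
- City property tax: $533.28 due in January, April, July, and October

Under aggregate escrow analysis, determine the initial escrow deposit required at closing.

$1,854.18

Cushion = 2 × $380.91 = $761.82
Trial balance (start $0, +$380.91 each month, − disbursements):
  Apr: +$380.91 − $533.28 → -$152.37
  May: +$380.91 → $228.54
  Jun: +$380.91 → $609.45
  Jul: +$380.91 − $2,082.72 → -$1,092.36
  Aug: +$380.91 → -$711.45
  Sep: +$380.91 → -$330.54
  Oct: +$380.91 − $533.28 → -$482.91
  Nov: +$380.91 → -$102.00
  Dec: +$380.91 − $888.36 → -$609.45
  Jan: +$380.91 − $533.28 → -$761.82
  Feb: +$380.91 → -$380.91
  Mar: +$380.91 → $0.00
Lowest trial balance = -$1,092.36 (Jul)
Initial deposit = cushion − low point = $761.82 − (-$1,092.36) = $1,854.18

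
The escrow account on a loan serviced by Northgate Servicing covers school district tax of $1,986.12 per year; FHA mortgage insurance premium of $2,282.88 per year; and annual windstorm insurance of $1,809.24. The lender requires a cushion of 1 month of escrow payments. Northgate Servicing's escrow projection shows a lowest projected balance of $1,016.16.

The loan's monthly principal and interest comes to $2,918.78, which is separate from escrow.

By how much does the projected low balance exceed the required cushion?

$509.64

School district tax — $1,986.12/yr
FHA mortgage insurance premium — $2,282.88/yr
Windstorm insurance — $1,809.24/yr
Combined annual = $1,986.12 + $2,282.88 + $1,809.24 = $6,078.24
Per month = $6,078.24 ÷ 12 = $506.52
Cushion = 1 × $506.52 = $506.52
Surplus = $1,016.16 − $506.52 = $509.64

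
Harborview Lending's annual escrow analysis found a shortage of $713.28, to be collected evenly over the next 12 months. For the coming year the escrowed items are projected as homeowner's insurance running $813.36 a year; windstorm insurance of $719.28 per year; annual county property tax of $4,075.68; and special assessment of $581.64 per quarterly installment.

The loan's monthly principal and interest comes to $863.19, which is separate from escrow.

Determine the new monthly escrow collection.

$720.68

Homeowner's insurance: $813.36/yr
Windstorm insurance: $719.28/yr
County property tax: $4,075.68/yr
Special assessment: $581.64 × 4 = $2,326.56/yr
Yearly total = $813.36 + $719.28 + $4,075.68 + $2,326.56 = $7,934.88
Base monthly escrow = $7,934.88 ÷ 12 = $661.24
Monthly shortage recovery: $713.28 ÷ 12 = $59.44
Adjusted monthly = $661.24 + $59.44 = $720.68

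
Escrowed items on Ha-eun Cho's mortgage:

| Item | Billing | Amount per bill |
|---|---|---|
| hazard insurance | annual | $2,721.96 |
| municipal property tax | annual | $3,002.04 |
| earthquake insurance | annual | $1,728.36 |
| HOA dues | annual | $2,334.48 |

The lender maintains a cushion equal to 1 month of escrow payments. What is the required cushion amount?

$815.57

Hazard insurance — $2,721.96/yr
Municipal property tax — $3,002.04/yr
Earthquake insurance — $1,728.36/yr
HOA dues — $2,334.48/yr
Combined annual = $9,786.84
Per month = $9,786.84 / 12 = $815.57
Required cushion = 1 × $815.57 = $815.57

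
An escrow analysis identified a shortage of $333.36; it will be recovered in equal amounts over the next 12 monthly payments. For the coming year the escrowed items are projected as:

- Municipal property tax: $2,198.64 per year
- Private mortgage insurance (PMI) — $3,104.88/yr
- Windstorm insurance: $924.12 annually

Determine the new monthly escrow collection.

$546.75

Municipal property tax = $2,198.64 per year
Private mortgage insurance (PMI) = $3,104.88 per year
Windstorm insurance = $924.12 per year
Annual escrow total = $6,227.64
Per month = $6,227.64 ÷ 12 = $518.97
Shortage spread = $333.36 ÷ 12 = $27.78/mo
New monthly escrow = $518.97 + $27.78 = $546.75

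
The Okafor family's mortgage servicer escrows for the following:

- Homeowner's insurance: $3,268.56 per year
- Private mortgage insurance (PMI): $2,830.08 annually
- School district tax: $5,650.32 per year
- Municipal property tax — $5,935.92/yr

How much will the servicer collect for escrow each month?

Homeowner's insurance: $3,268.56
Private mortgage insurance (PMI): $2,830.08
School district tax: $5,650.32
Municipal property tax: $5,935.92
Total per year = $3,268.56 + $2,830.08 + $5,650.32 + $5,935.92 = $17,684.88
Per month = $17,684.88 / 12 = $1,473.74

$1,473.74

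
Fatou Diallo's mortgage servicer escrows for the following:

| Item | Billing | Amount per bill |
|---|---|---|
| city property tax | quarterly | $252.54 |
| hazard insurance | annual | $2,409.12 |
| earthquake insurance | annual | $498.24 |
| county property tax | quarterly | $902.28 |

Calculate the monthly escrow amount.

City property tax = $252.54 × 4 = $1,010.16 per year
Hazard insurance = $2,409.12 per year
Earthquake insurance = $498.24 per year
County property tax = $902.28 × 4 = $3,609.12 per year
Total annual escrow = $1,010.16 + $2,409.12 + $498.24 + $3,609.12 = $7,526.64
Per month = $7,526.64 ÷ 12 = $627.22

$627.22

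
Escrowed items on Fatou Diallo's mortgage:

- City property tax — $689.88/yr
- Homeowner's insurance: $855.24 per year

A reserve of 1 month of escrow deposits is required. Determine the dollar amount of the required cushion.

$128.76

City property tax — $689.88 per year
Homeowner's insurance — $855.24 per year
Total per year = $689.88 + $855.24 = $1,545.12
Monthly escrow = $1,545.12 / 12 = $128.76
Reserve = 1 × $128.76 = $128.76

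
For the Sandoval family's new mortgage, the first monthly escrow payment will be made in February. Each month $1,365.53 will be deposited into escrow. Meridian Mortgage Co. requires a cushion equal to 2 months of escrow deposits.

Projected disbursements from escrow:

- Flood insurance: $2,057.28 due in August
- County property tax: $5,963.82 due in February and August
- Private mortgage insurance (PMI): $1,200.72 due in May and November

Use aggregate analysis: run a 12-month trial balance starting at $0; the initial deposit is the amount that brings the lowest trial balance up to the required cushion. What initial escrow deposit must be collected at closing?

$8,357.99

Cushion = 2 × $1,365.53 = $2,731.06
Trial balance (start $0, +$1,365.53 each month, − disbursements):
  Feb: +$1,365.53 − $5,963.82 → -$4,598.29
  Mar: +$1,365.53 → -$3,232.76
  Apr: +$1,365.53 → -$1,867.23
  May: +$1,365.53 − $1,200.72 → -$1,702.42
  Jun: +$1,365.53 → -$336.89
  Jul: +$1,365.53 → $1,028.64
  Aug: +$1,365.53 − $8,021.10 → -$5,626.93
  Sep: +$1,365.53 → -$4,261.40
  Oct: +$1,365.53 → -$2,895.87
  Nov: +$1,365.53 − $1,200.72 → -$2,731.06
  Dec: +$1,365.53 → -$1,365.53
  Jan: +$1,365.53 → $0.00
Lowest trial balance = -$5,626.93 (Aug)
Initial deposit = cushion − low point = $2,731.06 − (-$5,626.93) = $8,357.99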